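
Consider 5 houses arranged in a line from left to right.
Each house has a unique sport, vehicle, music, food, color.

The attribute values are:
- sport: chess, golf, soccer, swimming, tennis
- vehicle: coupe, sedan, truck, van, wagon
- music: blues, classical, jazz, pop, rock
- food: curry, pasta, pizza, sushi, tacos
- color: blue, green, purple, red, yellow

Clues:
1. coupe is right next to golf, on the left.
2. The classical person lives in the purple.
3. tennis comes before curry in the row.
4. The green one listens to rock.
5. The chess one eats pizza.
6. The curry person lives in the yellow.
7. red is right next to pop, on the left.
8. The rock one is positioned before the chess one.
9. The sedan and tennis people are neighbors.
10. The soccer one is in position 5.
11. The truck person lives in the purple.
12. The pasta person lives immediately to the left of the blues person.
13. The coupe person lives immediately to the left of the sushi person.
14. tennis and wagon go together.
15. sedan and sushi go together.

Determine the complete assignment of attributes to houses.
Solution:

House | Sport | Vehicle | Music | Food | Color
----------------------------------------------
  1   | swimming | coupe | rock | pasta | green
  2   | golf | sedan | blues | sushi | red
  3   | tennis | wagon | pop | tacos | blue
  4   | chess | truck | classical | pizza | purple
  5   | soccer | van | jazz | curry | yellow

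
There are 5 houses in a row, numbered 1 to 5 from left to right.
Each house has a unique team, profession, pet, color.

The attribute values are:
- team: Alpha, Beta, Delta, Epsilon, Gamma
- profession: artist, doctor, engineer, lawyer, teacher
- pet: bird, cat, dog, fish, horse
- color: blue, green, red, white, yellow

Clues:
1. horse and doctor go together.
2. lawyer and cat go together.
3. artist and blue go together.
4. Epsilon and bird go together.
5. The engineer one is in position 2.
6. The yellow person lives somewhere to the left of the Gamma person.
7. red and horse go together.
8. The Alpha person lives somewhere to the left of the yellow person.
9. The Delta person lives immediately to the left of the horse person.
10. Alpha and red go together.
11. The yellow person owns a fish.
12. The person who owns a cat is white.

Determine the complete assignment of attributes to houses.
Solution:

House | Team | Profession | Pet | Color
---------------------------------------
  1   | Epsilon | artist | bird | blue
  2   | Delta | engineer | dog | green
  3   | Alpha | doctor | horse | red
  4   | Beta | teacher | fish | yellow
  5   | Gamma | lawyer | cat | white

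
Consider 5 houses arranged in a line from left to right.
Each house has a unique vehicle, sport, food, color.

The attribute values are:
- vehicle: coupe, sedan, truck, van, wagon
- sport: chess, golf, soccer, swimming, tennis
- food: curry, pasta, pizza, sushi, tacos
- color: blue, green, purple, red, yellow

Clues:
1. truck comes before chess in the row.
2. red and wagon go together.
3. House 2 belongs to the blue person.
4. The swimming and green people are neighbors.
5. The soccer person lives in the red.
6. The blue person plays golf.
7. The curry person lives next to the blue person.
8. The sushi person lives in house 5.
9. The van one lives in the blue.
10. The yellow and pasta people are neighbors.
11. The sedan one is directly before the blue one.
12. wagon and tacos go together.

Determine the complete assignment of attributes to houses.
Solution:

House | Vehicle | Sport | Food | Color
--------------------------------------
  1   | sedan | tennis | curry | yellow
  2   | van | golf | pasta | blue
  3   | wagon | soccer | tacos | red
  4   | truck | swimming | pizza | purple
  5   | coupe | chess | sushi | green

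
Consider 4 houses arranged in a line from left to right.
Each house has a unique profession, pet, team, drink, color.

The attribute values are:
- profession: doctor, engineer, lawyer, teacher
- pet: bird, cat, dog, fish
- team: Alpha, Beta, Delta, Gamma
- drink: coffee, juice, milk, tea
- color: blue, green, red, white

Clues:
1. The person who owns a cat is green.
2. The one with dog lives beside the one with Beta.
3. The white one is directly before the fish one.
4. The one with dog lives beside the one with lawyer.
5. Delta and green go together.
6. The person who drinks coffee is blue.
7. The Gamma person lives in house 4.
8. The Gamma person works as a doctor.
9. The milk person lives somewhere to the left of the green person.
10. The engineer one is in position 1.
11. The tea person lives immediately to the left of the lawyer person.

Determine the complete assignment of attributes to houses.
Solution:

House | Profession | Pet | Team | Drink | Color
-----------------------------------------------
  1   | engineer | dog | Alpha | tea | white
  2   | lawyer | fish | Beta | milk | red
  3   | teacher | cat | Delta | juice | green
  4   | doctor | bird | Gamma | coffee | blue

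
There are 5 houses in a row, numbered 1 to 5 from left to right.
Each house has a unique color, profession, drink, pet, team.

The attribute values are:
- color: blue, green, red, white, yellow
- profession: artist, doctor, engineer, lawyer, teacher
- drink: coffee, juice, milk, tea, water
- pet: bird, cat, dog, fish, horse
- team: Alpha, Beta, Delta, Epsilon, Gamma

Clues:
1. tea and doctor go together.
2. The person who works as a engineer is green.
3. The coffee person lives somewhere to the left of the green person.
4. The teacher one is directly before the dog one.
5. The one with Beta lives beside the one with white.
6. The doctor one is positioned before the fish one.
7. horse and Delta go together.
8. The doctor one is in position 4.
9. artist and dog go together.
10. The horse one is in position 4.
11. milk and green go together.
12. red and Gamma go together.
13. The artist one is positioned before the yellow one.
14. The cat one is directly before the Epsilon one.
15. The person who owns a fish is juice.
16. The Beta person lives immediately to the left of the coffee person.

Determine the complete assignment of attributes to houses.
Solution:

House | Color | Profession | Drink | Pet | Team
-----------------------------------------------
  1   | blue | teacher | water | cat | Beta
  2   | white | artist | coffee | dog | Epsilon
  3   | green | engineer | milk | bird | Alpha
  4   | yellow | doctor | tea | horse | Delta
  5   | red | lawyer | juice | fish | Gamma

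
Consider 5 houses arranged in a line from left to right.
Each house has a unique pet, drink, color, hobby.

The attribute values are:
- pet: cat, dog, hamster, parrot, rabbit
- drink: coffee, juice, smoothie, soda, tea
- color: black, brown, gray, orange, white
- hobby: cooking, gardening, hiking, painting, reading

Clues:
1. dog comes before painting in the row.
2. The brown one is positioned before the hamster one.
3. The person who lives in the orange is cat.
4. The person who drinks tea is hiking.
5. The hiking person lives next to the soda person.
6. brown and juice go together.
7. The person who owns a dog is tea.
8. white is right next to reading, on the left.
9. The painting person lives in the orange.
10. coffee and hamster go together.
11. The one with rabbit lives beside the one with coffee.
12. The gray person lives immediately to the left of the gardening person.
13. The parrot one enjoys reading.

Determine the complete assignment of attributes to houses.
Solution:

House | Pet | Drink | Color | Hobby
-----------------------------------
  1   | dog | tea | white | hiking
  2   | parrot | soda | gray | reading
  3   | rabbit | juice | brown | gardening
  4   | hamster | coffee | black | cooking
  5   | cat | smoothie | orange | painting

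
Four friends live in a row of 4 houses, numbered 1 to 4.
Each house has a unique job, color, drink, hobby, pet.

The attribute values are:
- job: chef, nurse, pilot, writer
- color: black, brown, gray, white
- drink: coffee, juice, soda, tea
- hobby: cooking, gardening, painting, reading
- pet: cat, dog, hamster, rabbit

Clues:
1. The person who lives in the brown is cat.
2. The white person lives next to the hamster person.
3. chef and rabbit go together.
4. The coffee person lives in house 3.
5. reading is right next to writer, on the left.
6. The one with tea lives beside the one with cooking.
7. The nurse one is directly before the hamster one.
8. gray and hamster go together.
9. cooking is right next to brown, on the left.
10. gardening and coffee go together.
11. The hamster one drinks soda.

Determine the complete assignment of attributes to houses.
Solution:

House | Job | Color | Drink | Hobby | Pet
-----------------------------------------
  1   | nurse | white | tea | reading | dog
  2   | writer | gray | soda | cooking | hamster
  3   | pilot | brown | coffee | gardening | cat
  4   | chef | black | juice | painting | rabbit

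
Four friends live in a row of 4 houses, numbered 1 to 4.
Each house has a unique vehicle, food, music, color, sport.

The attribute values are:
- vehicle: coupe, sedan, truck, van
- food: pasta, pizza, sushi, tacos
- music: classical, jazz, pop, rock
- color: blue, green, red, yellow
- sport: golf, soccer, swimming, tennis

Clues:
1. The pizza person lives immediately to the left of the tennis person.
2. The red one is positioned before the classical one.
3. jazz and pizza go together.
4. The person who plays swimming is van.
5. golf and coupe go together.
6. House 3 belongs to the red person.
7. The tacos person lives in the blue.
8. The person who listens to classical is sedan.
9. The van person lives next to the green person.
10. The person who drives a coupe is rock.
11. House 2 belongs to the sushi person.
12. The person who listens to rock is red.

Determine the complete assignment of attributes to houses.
Solution:

House | Vehicle | Food | Music | Color | Sport
----------------------------------------------
  1   | van | pizza | jazz | yellow | swimming
  2   | truck | sushi | pop | green | tennis
  3   | coupe | pasta | rock | red | golf
  4   | sedan | tacos | classical | blue | soccer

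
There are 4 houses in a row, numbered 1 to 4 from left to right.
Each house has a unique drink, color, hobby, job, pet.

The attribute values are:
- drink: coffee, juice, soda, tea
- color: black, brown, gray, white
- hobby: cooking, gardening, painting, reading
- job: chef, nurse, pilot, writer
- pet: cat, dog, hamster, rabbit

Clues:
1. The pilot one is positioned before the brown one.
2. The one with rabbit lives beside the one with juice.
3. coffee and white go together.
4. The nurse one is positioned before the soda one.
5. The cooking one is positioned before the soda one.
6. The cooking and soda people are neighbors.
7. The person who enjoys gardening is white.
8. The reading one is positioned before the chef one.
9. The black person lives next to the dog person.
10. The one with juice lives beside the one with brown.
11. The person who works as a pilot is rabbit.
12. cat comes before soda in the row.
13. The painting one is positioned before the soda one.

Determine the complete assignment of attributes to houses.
Solution:

House | Drink | Color | Hobby | Job | Pet
-----------------------------------------
  1   | tea | gray | painting | pilot | rabbit
  2   | juice | black | cooking | nurse | cat
  3   | soda | brown | reading | writer | dog
  4   | coffee | white | gardening | chef | hamster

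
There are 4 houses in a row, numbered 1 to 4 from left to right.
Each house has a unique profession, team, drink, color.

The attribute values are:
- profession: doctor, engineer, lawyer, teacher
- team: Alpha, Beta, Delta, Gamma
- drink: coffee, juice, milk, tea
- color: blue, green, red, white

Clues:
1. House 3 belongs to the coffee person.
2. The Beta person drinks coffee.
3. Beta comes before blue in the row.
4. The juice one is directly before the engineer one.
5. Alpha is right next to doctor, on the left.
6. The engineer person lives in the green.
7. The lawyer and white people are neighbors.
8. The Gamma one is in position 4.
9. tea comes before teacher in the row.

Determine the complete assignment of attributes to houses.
Solution:

House | Profession | Team | Drink | Color
-----------------------------------------
  1   | lawyer | Alpha | tea | red
  2   | doctor | Delta | juice | white
  3   | engineer | Beta | coffee | green
  4   | teacher | Gamma | milk | blue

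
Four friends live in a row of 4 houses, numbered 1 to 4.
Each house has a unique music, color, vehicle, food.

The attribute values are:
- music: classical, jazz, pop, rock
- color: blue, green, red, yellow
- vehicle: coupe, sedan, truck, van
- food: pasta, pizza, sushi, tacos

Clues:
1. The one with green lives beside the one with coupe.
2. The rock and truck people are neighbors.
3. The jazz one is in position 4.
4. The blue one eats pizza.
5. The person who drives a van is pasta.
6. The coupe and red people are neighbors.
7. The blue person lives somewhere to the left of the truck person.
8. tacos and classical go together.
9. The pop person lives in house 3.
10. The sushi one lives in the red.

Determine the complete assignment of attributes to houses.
Solution:

House | Music | Color | Vehicle | Food
--------------------------------------
  1   | classical | green | sedan | tacos
  2   | rock | blue | coupe | pizza
  3   | pop | red | truck | sushi
  4   | jazz | yellow | van | pasta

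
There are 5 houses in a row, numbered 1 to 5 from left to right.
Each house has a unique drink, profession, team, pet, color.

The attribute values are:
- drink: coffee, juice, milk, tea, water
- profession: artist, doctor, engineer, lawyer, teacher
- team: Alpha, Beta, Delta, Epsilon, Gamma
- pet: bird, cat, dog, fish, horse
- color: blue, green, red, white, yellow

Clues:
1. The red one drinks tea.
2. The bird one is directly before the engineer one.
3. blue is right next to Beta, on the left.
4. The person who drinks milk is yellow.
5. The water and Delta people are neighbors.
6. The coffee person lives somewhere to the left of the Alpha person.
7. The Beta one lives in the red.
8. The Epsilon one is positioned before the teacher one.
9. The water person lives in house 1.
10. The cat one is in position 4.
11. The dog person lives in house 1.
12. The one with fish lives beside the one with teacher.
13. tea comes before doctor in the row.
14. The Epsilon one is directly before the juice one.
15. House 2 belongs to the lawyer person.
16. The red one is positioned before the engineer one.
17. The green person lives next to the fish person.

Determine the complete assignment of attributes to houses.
Solution:

House | Drink | Profession | Team | Pet | Color
-----------------------------------------------
  1   | water | artist | Epsilon | dog | green
  2   | juice | lawyer | Delta | fish | blue
  3   | tea | teacher | Beta | bird | red
  4   | coffee | engineer | Gamma | cat | white
  5   | milk | doctor | Alpha | horse | yellow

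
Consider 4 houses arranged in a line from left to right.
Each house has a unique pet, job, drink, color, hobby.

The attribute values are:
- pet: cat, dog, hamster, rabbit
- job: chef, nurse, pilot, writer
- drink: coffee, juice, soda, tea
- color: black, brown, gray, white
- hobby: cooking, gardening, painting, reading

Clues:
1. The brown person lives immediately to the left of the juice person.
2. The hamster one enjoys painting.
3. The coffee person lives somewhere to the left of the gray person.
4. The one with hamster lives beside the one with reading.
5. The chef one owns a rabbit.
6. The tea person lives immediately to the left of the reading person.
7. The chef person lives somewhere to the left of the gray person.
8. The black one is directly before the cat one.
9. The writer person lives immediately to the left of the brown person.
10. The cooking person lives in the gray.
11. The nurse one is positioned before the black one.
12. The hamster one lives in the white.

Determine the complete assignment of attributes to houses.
Solution:

House | Pet | Job | Drink | Color | Hobby
-----------------------------------------
  1   | hamster | writer | tea | white | painting
  2   | dog | nurse | coffee | brown | reading
  3   | rabbit | chef | juice | black | gardening
  4   | cat | pilot | soda | gray | cooking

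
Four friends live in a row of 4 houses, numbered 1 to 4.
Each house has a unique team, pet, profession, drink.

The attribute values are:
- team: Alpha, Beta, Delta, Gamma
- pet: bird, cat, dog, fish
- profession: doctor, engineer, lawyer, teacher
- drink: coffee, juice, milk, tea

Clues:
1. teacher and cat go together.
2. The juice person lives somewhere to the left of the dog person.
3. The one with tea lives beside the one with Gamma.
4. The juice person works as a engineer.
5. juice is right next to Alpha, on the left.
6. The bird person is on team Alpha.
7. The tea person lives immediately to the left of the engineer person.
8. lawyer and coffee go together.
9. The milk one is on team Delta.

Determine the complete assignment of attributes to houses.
Solution:

House | Team | Pet | Profession | Drink
---------------------------------------
  1   | Beta | cat | teacher | tea
  2   | Gamma | fish | engineer | juice
  3   | Alpha | bird | lawyer | coffee
  4   | Delta | dog | doctor | milk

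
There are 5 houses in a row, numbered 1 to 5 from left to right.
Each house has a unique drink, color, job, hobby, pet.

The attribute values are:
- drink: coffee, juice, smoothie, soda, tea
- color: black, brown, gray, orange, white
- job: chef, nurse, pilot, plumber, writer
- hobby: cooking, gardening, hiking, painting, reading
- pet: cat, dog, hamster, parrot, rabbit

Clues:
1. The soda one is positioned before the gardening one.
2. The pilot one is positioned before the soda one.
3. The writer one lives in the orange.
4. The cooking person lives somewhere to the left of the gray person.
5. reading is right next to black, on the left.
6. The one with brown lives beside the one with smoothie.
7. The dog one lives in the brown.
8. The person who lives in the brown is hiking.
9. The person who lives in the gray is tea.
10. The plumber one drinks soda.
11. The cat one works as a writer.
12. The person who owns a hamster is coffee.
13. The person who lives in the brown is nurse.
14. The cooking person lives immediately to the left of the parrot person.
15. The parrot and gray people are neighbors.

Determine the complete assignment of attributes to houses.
Solution:

House | Drink | Color | Job | Hobby | Pet
-----------------------------------------
  1   | juice | brown | nurse | hiking | dog
  2   | smoothie | orange | writer | reading | cat
  3   | coffee | black | pilot | cooking | hamster
  4   | soda | white | plumber | painting | parrot
  5   | tea | gray | chef | gardening | rabbit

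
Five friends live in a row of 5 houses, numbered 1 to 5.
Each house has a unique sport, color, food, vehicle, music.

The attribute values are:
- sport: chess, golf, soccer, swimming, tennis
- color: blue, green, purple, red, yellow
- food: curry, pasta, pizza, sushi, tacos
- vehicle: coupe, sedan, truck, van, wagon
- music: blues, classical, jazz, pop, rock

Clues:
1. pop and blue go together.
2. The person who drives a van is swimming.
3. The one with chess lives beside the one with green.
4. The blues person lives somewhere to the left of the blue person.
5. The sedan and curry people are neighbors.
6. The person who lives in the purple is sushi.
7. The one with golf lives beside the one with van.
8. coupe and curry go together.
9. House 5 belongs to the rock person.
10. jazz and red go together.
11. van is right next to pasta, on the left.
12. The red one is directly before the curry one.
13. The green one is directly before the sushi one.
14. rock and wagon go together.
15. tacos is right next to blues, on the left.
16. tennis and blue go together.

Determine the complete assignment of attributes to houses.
Solution:

House | Sport | Color | Food | Vehicle | Music
----------------------------------------------
  1   | chess | red | tacos | sedan | jazz
  2   | golf | green | curry | coupe | blues
  3   | swimming | purple | sushi | van | classical
  4   | tennis | blue | pasta | truck | pop
  5   | soccer | yellow | pizza | wagon | rock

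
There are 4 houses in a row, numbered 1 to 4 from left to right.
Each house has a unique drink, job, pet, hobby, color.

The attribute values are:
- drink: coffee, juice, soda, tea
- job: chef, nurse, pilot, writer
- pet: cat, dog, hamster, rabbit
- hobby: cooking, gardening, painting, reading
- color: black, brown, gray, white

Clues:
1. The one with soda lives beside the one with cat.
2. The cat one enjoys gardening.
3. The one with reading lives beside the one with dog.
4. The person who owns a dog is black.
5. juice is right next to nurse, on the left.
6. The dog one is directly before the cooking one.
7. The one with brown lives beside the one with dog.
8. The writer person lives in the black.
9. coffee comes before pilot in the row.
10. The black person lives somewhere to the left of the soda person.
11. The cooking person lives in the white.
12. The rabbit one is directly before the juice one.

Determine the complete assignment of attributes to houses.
Solution:

House | Drink | Job | Pet | Hobby | Color
-----------------------------------------
  1   | coffee | chef | rabbit | reading | brown
  2   | juice | writer | dog | painting | black
  3   | soda | nurse | hamster | cooking | white
  4   | tea | pilot | cat | gardening | gray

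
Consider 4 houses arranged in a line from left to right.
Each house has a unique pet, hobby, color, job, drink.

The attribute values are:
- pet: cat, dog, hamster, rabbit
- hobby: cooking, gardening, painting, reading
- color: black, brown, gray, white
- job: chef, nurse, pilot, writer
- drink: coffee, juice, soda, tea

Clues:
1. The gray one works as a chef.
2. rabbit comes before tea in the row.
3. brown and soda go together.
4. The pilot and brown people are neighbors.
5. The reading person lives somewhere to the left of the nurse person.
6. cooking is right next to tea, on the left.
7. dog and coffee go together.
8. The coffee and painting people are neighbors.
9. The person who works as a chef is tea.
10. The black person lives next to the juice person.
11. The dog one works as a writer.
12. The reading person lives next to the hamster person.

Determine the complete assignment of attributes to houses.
Solution:

House | Pet | Hobby | Color | Job | Drink
-----------------------------------------
  1   | dog | reading | black | writer | coffee
  2   | hamster | painting | white | pilot | juice
  3   | rabbit | cooking | brown | nurse | soda
  4   | cat | gardening | gray | chef | tea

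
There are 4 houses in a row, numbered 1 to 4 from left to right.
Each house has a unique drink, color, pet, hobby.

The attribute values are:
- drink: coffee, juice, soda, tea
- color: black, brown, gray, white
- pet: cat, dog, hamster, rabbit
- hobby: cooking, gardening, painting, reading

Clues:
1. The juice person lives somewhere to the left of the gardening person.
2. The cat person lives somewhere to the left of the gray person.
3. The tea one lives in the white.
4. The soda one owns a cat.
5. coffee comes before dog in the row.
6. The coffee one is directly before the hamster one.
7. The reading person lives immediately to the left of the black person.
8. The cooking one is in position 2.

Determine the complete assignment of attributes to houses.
Solution:

House | Drink | Color | Pet | Hobby
-----------------------------------
  1   | soda | brown | cat | reading
  2   | coffee | black | rabbit | cooking
  3   | juice | gray | hamster | painting
  4   | tea | white | dog | gardening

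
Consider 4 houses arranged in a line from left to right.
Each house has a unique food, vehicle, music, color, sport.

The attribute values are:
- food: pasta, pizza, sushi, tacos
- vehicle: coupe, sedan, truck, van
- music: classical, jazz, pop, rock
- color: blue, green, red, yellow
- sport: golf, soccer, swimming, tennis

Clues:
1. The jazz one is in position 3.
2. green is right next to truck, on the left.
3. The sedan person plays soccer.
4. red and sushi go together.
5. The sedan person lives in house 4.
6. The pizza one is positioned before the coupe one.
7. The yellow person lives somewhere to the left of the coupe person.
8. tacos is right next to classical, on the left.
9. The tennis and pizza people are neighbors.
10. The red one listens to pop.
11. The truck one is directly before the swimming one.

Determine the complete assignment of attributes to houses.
Solution:

House | Food | Vehicle | Music | Color | Sport
----------------------------------------------
  1   | tacos | van | rock | green | tennis
  2   | pizza | truck | classical | yellow | golf
  3   | pasta | coupe | jazz | blue | swimming
  4   | sushi | sedan | pop | red | soccer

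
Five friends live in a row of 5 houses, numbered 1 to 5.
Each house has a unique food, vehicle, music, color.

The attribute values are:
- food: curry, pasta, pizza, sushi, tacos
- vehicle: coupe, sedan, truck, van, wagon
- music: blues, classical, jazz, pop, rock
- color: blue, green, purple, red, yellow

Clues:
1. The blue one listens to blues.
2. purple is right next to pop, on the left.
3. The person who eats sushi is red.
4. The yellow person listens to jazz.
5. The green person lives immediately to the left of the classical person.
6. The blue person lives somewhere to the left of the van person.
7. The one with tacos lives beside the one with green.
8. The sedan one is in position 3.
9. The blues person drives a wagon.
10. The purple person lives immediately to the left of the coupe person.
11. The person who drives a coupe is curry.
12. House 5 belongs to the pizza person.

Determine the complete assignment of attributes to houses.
Solution:

House | Food | Vehicle | Music | Color
--------------------------------------
  1   | tacos | truck | rock | purple
  2   | curry | coupe | pop | green
  3   | sushi | sedan | classical | red
  4   | pasta | wagon | blues | blue
  5   | pizza | van | jazz | yellow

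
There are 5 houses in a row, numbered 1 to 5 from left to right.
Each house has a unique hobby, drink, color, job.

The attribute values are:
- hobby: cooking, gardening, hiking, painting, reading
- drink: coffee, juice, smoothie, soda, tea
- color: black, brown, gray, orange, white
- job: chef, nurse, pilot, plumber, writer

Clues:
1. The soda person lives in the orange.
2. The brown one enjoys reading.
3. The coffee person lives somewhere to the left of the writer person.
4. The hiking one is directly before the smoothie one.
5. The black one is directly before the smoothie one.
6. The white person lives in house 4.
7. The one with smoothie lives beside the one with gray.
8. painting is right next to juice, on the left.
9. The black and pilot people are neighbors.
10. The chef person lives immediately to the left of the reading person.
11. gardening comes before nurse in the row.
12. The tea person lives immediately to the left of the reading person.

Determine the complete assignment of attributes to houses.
Solution:

House | Hobby | Drink | Color | Job
-----------------------------------
  1   | hiking | tea | black | chef
  2   | reading | smoothie | brown | pilot
  3   | painting | coffee | gray | plumber
  4   | gardening | juice | white | writer
  5   | cooking | soda | orange | nurse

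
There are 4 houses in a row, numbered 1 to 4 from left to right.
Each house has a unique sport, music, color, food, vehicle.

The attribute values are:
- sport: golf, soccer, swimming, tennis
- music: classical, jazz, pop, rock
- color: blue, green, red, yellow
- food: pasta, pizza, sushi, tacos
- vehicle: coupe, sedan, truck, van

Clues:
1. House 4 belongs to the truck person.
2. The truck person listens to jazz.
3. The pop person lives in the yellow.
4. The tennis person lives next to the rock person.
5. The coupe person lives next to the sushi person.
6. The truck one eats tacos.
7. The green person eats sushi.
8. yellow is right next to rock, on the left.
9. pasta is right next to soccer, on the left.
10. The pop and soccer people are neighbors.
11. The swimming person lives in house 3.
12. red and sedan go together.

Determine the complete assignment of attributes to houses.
Solution:

House | Sport | Music | Color | Food | Vehicle
----------------------------------------------
  1   | tennis | pop | yellow | pasta | coupe
  2   | soccer | rock | green | sushi | van
  3   | swimming | classical | red | pizza | sedan
  4   | golf | jazz | blue | tacos | truck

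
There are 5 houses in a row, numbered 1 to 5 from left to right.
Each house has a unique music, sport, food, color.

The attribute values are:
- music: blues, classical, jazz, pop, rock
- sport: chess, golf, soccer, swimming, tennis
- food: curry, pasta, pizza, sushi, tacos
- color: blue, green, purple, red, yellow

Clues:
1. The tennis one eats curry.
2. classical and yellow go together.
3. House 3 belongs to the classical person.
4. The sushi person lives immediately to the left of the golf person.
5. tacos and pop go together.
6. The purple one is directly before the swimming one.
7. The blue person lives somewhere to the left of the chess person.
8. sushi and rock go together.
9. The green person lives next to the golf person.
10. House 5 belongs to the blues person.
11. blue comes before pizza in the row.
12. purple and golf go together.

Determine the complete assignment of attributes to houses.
Solution:

House | Music | Sport | Food | Color
------------------------------------
  1   | rock | soccer | sushi | green
  2   | pop | golf | tacos | purple
  3   | classical | swimming | pasta | yellow
  4   | jazz | tennis | curry | blue
  5   | blues | chess | pizza | red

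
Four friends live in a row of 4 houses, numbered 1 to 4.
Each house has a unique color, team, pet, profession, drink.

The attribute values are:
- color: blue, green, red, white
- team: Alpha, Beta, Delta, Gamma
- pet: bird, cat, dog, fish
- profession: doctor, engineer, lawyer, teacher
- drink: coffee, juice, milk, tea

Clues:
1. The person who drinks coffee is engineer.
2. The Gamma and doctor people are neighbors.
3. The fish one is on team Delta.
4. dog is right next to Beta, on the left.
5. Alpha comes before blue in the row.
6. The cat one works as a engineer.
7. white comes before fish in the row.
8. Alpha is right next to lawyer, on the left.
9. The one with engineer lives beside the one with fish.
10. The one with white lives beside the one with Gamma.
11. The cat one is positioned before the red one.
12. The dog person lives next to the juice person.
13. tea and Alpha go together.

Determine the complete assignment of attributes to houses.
Solution:

House | Color | Team | Pet | Profession | Drink
-----------------------------------------------
  1   | green | Alpha | dog | teacher | tea
  2   | white | Beta | bird | lawyer | juice
  3   | blue | Gamma | cat | engineer | coffee
  4   | red | Delta | fish | doctor | milk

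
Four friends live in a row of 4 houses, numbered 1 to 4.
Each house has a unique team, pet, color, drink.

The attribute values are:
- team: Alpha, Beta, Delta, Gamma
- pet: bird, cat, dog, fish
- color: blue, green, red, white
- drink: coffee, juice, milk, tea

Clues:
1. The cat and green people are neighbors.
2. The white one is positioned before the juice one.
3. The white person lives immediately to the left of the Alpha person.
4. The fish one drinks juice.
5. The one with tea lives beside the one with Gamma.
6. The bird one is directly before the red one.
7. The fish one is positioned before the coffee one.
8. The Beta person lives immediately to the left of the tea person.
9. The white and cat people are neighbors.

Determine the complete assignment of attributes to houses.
Solution:

House | Team | Pet | Color | Drink
----------------------------------
  1   | Beta | bird | white | milk
  2   | Alpha | cat | red | tea
  3   | Gamma | fish | green | juice
  4   | Delta | dog | blue | coffee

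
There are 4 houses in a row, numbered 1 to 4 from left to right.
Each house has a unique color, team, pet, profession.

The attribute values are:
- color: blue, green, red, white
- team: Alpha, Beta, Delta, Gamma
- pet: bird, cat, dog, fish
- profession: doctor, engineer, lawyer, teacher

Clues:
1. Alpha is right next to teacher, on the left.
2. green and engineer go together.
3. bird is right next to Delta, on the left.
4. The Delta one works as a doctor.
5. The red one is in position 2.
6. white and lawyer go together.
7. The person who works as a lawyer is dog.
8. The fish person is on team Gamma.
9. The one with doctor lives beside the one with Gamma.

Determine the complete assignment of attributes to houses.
Solution:

House | Color | Team | Pet | Profession
---------------------------------------
  1   | white | Alpha | dog | lawyer
  2   | red | Beta | bird | teacher
  3   | blue | Delta | cat | doctor
  4   | green | Gamma | fish | engineer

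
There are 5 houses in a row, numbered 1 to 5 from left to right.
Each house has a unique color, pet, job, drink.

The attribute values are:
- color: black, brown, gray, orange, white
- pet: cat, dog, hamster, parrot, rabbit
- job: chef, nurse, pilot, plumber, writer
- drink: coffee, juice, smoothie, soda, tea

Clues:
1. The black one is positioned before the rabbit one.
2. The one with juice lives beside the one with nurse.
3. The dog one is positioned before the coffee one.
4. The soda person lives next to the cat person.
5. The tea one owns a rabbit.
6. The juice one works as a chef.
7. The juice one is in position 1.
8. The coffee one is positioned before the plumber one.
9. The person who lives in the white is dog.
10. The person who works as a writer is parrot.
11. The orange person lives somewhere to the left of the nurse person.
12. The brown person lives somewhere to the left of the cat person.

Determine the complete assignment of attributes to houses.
Solution:

House | Color | Pet | Job | Drink
---------------------------------
  1   | orange | hamster | chef | juice
  2   | white | dog | nurse | smoothie
  3   | brown | parrot | writer | soda
  4   | black | cat | pilot | coffee
  5   | gray | rabbit | plumber | tea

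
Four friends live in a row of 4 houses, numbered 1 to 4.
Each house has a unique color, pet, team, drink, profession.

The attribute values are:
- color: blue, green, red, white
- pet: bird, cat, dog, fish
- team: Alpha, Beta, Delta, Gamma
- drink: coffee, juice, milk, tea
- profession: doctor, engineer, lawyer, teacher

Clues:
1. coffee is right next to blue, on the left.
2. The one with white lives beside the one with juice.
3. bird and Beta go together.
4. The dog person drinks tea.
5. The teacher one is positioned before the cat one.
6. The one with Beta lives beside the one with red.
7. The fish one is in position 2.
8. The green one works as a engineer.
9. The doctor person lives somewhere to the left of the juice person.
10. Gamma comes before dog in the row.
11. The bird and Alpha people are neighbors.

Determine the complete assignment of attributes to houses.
Solution:

House | Color | Pet | Team | Drink | Profession
-----------------------------------------------
  1   | white | bird | Beta | milk | doctor
  2   | red | fish | Alpha | juice | teacher
  3   | green | cat | Gamma | coffee | engineer
  4   | blue | dog | Delta | tea | lawyer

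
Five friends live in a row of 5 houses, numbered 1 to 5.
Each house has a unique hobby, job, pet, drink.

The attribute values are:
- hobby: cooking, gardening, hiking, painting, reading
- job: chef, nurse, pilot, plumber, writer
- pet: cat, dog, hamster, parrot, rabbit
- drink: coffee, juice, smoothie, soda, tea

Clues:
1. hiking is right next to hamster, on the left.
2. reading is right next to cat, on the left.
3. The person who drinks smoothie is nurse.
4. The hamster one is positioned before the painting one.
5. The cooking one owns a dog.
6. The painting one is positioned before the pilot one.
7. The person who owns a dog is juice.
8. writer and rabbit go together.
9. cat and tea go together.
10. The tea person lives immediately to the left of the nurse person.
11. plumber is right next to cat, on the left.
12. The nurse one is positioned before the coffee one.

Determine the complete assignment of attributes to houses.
Solution:

House | Hobby | Job | Pet | Drink
---------------------------------
  1   | reading | plumber | parrot | soda
  2   | hiking | chef | cat | tea
  3   | gardening | nurse | hamster | smoothie
  4   | painting | writer | rabbit | coffee
  5   | cooking | pilot | dog | juice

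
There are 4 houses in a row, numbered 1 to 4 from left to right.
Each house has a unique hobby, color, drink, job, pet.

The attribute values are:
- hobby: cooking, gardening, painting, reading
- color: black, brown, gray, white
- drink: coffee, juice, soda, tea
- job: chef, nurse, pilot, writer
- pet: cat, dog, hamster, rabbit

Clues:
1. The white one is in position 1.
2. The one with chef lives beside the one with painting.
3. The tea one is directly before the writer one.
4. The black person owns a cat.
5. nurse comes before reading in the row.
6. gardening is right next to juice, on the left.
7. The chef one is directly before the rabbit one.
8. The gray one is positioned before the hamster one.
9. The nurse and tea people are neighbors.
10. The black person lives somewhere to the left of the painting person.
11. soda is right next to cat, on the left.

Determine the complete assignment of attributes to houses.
Solution:

House | Hobby | Color | Drink | Job | Pet
-----------------------------------------
  1   | cooking | white | soda | nurse | dog
  2   | gardening | black | tea | chef | cat
  3   | painting | gray | juice | writer | rabbit
  4   | reading | brown | coffee | pilot | hamster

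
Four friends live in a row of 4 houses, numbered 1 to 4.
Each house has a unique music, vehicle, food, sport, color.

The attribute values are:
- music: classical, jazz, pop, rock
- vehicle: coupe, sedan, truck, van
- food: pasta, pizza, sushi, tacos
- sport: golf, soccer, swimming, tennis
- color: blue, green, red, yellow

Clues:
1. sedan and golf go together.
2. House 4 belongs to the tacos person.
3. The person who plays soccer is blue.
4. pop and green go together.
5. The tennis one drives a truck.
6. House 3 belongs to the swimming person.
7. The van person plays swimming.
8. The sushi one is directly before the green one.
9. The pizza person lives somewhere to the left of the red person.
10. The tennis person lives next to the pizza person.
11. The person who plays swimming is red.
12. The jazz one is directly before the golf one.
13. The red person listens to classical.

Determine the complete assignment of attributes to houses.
Solution:

House | Music | Vehicle | Food | Sport | Color
----------------------------------------------
  1   | jazz | truck | sushi | tennis | yellow
  2   | pop | sedan | pizza | golf | green
  3   | classical | van | pasta | swimming | red
  4   | rock | coupe | tacos | soccer | blue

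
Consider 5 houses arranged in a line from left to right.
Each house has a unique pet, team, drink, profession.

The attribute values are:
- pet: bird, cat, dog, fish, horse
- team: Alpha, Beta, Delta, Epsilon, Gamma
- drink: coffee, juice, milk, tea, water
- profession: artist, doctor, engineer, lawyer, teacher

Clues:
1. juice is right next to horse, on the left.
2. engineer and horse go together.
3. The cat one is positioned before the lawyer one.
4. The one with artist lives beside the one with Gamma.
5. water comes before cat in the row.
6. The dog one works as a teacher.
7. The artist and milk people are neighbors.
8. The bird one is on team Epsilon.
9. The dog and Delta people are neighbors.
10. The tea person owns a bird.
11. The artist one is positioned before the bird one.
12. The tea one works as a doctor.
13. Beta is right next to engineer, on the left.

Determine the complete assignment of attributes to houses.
Solution:

House | Pet | Team | Drink | Profession
---------------------------------------
  1   | dog | Beta | juice | teacher
  2   | horse | Delta | water | engineer
  3   | cat | Alpha | coffee | artist
  4   | fish | Gamma | milk | lawyer
  5   | bird | Epsilon | tea | doctor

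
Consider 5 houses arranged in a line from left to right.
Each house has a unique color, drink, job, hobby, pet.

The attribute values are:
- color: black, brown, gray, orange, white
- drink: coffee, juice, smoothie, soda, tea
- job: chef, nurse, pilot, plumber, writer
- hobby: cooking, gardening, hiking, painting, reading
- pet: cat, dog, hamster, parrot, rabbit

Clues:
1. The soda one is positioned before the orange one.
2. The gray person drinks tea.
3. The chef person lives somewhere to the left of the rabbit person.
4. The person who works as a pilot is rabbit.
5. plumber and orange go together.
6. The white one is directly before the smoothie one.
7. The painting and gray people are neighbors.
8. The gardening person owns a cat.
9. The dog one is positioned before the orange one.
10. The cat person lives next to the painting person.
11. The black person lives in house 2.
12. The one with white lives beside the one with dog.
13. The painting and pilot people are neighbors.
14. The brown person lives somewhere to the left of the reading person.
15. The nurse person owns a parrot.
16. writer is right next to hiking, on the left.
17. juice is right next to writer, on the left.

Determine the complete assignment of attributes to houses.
Solution:

House | Color | Drink | Job | Hobby | Pet
-----------------------------------------
  1   | white | juice | chef | gardening | cat
  2   | black | smoothie | writer | painting | dog
  3   | gray | tea | pilot | hiking | rabbit
  4   | brown | soda | nurse | cooking | parrot
  5   | orange | coffee | plumber | reading | hamster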